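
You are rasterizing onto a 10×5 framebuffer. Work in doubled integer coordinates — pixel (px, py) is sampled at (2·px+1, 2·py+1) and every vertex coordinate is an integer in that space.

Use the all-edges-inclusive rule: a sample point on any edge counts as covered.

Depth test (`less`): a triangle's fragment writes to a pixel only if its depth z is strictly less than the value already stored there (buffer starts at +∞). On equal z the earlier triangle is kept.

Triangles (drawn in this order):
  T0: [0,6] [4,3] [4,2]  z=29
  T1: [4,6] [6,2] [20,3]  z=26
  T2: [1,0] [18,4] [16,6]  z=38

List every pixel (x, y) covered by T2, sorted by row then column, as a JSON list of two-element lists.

T0:
  2·area = 4  (B↔C swapped to make it positive)
  edge (0, 6)→(4, 2): d=(4,-4) inclusive
  edge (4, 2)→(4, 3): d=(0,1) inclusive
  edge (4, 3)→(0, 6): d=(-4,3) inclusive
    (2,0)@(5, 1): e=[0,-1,5] → ·  [on edge]
    (1,1)@(3, 3): e=[0,1,3] → █  [on edge]
    (2,1)@(5, 3): e=[8,-1,-3] → ·
    (0,2)@(1, 5): e=[0,3,1] → █  [on edge]
    (1,2)@(3, 5): e=[8,1,-5] → ·
    (0,3)@(1, 7): e=[8,3,-7] → ·
  covered (2 px):
    · · · · · · · · · ·
    · █ · · · · · · · ·
    █ · · · · · · · · ·
    · · · · · · · · · ·
    · · · · · · · · · ·
T1:
  2·area = 58
  edge (4, 6)→(6, 2): d=(2,-4) inclusive
  edge (6, 2)→(20, 3): d=(14,1) inclusive
  edge (20, 3)→(4, 6): d=(-16,3) inclusive
    (3,1)@(7, 3): e=[6,13,39] → █
    (4,1)@(9, 3): e=[14,11,33] → █
    (5,1)@(11, 3): e=[22,9,27] → █
    (6,1)@(13, 3): e=[30,7,21] → █
    (7,1)@(15, 3): e=[38,5,15] → █
    (8,1)@(17, 3): e=[46,3,9] → █
    (9,1)@(19, 3): e=[54,1,3] → █
    (2,2)@(5, 5): e=[2,43,13] → █
    (5,2)@(11, 5): e=[26,37,-5] → ·
    (6,2)@(13, 5): e=[34,35,-11] → ·
    (7,2)@(15, 5): e=[42,33,-17] → ·
    (8,2)@(17, 5): e=[50,31,-23] → ·
  covered (10 px):
    · · · · · · · · · ·
    · · · █ █ █ █ █ █ █
    · · █ █ █ · · · · ·
    · · · · · · · · · ·
    · · · · · · · · · ·
T2:
  2·area = 42
  edge (1, 0)→(18, 4): d=(17,4) inclusive
  edge (18, 4)→(16, 6): d=(-2,2) inclusive
  edge (16, 6)→(1, 0): d=(-15,-6) inclusive
    (2,0)@(5, 1): e=[1,32,9] → █
    (3,0)@(7, 1): e=[-7,28,21] → ·
    (2,1)@(5, 3): e=[35,28,-21] → ·
    (4,1)@(9, 3): e=[19,20,3] → █
    (5,1)@(11, 3): e=[11,16,15] → █
    (6,1)@(13, 3): e=[3,12,27] → █
    (7,1)@(15, 3): e=[-5,8,39] → ·
    (9,1)@(19, 3): e=[-21,0,63] → ·  [on edge]
    (4,2)@(9, 5): e=[53,16,-27] → ·
    (5,2)@(11, 5): e=[45,12,-15] → ·
    (6,2)@(13, 5): e=[37,8,-3] → ·
    (7,2)@(15, 5): e=[29,4,9] → █
    (8,2)@(17, 5): e=[21,0,21] → █  [on edge]
    (7,3)@(15, 7): e=[63,0,-21] → ·  [on edge]
    (6,4)@(13, 9): e=[105,0,-63] → ·  [on edge]
  covered (6 px):
    · · █ · · · · · · ·
    · · · · █ █ █ · · ·
    · · · · · · · █ █ ·
    · · · · · · · · · ·
    · · · · · · · · · ·

Answer: [[2,0],[4,1],[5,1],[6,1],[7,2],[8,2]]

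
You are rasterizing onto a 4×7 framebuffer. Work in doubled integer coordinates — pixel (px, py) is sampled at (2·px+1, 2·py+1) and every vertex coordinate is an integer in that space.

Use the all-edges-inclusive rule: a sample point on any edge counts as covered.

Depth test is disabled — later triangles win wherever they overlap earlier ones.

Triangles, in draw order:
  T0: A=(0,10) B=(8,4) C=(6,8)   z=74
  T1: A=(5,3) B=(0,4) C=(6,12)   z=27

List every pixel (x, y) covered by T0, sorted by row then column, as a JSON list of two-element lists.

T0:
  2·area = 20
  edge (0, 10)→(8, 4): d=(8,-6) inclusive
  edge (8, 4)→(6, 8): d=(-2,4) inclusive
  edge (6, 8)→(0, 10): d=(-6,2) inclusive
    (3,2)@(7, 5): e=[2,2,16] → X
    (2,3)@(5, 7): e=[6,6,8] → X
    (3,3)@(7, 7): e=[18,-2,4] → .
    (1,4)@(3, 9): e=[10,10,0] → X  [on edge]
    (2,4)@(5, 9): e=[22,2,-4] → .
    (1,5)@(3, 11): e=[26,6,-12] → .
  covered (3 px):
    . . . .
    . . . .
    . . . X
    . . X .
    . X . .
    . . . .
    . . . .
T1:
  2·area = 46  (B↔C swapped to make it positive)
  edge (5, 3)→(6, 12): d=(1,9) inclusive
  edge (6, 12)→(0, 4): d=(-6,-8) inclusive
  edge (0, 4)→(5, 3): d=(5,-1) inclusive
    (2,1)@(5, 3): e=[0,46,0] → X  [on edge]
    (3,1)@(7, 3): e=[-18,62,2] → .
    (0,2)@(1, 5): e=[38,2,6] → X
    (1,2)@(3, 5): e=[20,18,8] → X
    (3,2)@(7, 5): e=[-16,50,12] → .
    (0,3)@(1, 7): e=[40,-10,16] → .
    (1,3)@(3, 7): e=[22,6,18] → X
    (3,3)@(7, 7): e=[-14,38,22] → .
    (1,4)@(3, 9): e=[24,-6,28] → .
    (2,4)@(5, 9): e=[6,10,30] → X
    (3,4)@(7, 9): e=[-12,26,32] → .
    (2,5)@(5, 11): e=[8,-2,40] → .
  covered (7 px):
    . . . .
    . . X .
    X X X .
    . X X .
    . . X .
    . . . .
    . . . .

Final: [[3,2],[2,3],[1,4]]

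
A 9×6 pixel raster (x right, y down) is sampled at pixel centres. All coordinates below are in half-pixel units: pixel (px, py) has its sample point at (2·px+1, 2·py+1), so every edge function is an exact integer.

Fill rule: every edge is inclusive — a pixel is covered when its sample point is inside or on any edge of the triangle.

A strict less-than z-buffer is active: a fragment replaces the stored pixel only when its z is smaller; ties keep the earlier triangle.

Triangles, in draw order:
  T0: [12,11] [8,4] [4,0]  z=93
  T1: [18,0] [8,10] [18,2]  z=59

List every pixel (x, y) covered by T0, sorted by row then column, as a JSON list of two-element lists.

T0:
  2·area = 12  (B↔C swapped to make it positive)
  edge (12, 11)→(4, 0): d=(-8,-11) inclusive
  edge (4, 0)→(8, 4): d=(4,4) inclusive
  edge (8, 4)→(12, 11): d=(4,7) inclusive
    (2,0)@(5, 1): e=[3,0,9] → #  [on edge]
    (3,0)@(7, 1): e=[25,-8,-5] → ·
    (2,1)@(5, 3): e=[-13,8,17] → ·
    (3,1)@(7, 3): e=[9,0,3] → #  [on edge]
    (4,1)@(9, 3): e=[31,-8,-11] → ·
    (3,2)@(7, 5): e=[-7,8,11] → ·
    (4,2)@(9, 5): e=[15,0,-3] → ·  [on edge]
    (5,3)@(11, 7): e=[21,0,-9] → ·  [on edge]
    (6,4)@(13, 9): e=[27,0,-15] → ·  [on edge]
    (7,5)@(15, 11): e=[33,0,-21] → ·  [on edge]
  covered (2 px):
    · · # · · · · · ·
    · · · # · · · · ·
    · · · · · · · · ·
    · · · · · · · · ·
    · · · · · · · · ·
    · · · · · · · · ·
T1:
  2·area = 20  (B↔C swapped to make it positive)
  edge (18, 0)→(18, 2): d=(0,2) inclusive
  edge (18, 2)→(8, 10): d=(-10,8) inclusive
  edge (8, 10)→(18, 0): d=(10,-10) inclusive
    (8,0)@(17, 1): e=[2,18,0] → #  [on edge]
    (7,1)@(15, 3): e=[6,14,0] → #  [on edge]
    (8,1)@(17, 3): e=[2,-2,20] → ·
    (6,2)@(13, 5): e=[10,10,0] → #  [on edge]
    (7,2)@(15, 5): e=[6,-6,20] → ·
    (5,3)@(11, 7): e=[14,6,0] → #  [on edge]
    (6,3)@(13, 7): e=[10,-10,20] → ·
    (4,4)@(9, 9): e=[18,2,0] → #  [on edge]
    (5,4)@(11, 9): e=[14,-14,20] → ·
    (3,5)@(7, 11): e=[22,-2,0] → ·  [on edge]
    (4,5)@(9, 11): e=[18,-18,20] → ·
  covered (5 px):
    · · · · · · · · #
    · · · · · · · # ·
    · · · · · · # · ·
    · · · · · # · · ·
    · · · · # · · · ·
    · · · · · · · · ·

Answer: [[2,0],[3,1]]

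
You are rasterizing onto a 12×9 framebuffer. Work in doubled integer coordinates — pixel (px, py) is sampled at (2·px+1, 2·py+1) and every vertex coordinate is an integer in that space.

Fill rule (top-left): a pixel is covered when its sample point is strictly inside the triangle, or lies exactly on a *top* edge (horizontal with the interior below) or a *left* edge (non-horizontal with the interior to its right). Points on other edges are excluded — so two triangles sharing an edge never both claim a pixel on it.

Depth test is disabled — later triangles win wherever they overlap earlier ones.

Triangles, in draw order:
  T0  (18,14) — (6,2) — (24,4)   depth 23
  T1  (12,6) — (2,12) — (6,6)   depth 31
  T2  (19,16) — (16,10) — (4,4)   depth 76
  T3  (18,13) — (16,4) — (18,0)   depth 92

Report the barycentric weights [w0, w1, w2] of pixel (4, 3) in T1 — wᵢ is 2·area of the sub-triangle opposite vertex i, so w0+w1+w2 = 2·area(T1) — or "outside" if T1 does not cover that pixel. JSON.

T0:
  2·area = 192
  edge (18, 14)→(6, 2): d=(-12,-12) top-left  bias=+0
  edge (6, 2)→(24, 4): d=(18,2) right/bottom  bias=-1
  edge (24, 4)→(18, 14): d=(-6,10) right/bottom  bias=-1
    (2,0)@(5, 1): e=[0,-16,208] → .  [on edge]
    (3,1)@(7, 3): e=[0,16,176] → X  [on edge]
    (4,1)@(9, 3): e=[24,12,156] → X
    (5,1)@(11, 3): e=[48,8,136] → X
    (6,1)@(13, 3): e=[72,4,116] → X
    (7,1)@(15, 3): e=[96,0,96] → .  [on edge]
    (3,2)@(7, 5): e=[-24,52,164] → .
    (4,2)@(9, 5): e=[0,48,144] → X  [on edge]
    (7,2)@(15, 5): e=[72,36,84] → X
    (8,2)@(17, 5): e=[96,32,64] → X
    (9,2)@(19, 5): e=[120,28,44] → X
    (10,2)@(21, 5): e=[144,24,24] → X
    (5,3)@(11, 7): e=[0,80,112] → X  [on edge]
    (6,4)@(13, 9): e=[0,112,80] → X  [on edge]
    (10,4)@(21, 9): e=[96,96,0] → .  [on edge]
    (7,5)@(15, 11): e=[0,144,48] → X  [on edge]
    (8,6)@(17, 13): e=[0,176,16] → X  [on edge]
    (9,7)@(19, 15): e=[0,208,-16] → .  [on edge]
    (10,8)@(21, 17): e=[0,240,-48] → .  [on edge]
  covered (26 px):
    . . . . . . . . . . . .
    . . . X X X X . . . . .
    . . . . X X X X X X X X
    . . . . . X X X X X X .
    . . . . . . X X X X . .
    . . . . . . . X X X . .
    . . . . . . . . X . . .
    . . . . . . . . . . . .
    . . . . . . . . . . . .
T1:
  2·area = 36
  edge (12, 6)→(2, 12): d=(-10,6) right/bottom  bias=-1
  edge (2, 12)→(6, 6): d=(4,-6) top-left  bias=+0
  edge (6, 6)→(12, 6): d=(6,0) top-left  bias=+0
    (8,1)@(17, 3): e=[0,54,-18] → .  [on edge]
    (3,3)@(7, 7): e=[20,10,6] → X
    (4,3)@(9, 7): e=[8,22,6] → X
    (5,3)@(11, 7): e=[-4,34,6] → .
    (2,4)@(5, 9): e=[12,6,18] → X
    (3,4)@(7, 9): e=[0,18,18] → .  [on edge]
    (4,4)@(9, 9): e=[-12,30,18] → .
    (1,5)@(3, 11): e=[4,2,30] → X
    (2,5)@(5, 11): e=[-8,14,30] → .
    (1,6)@(3, 13): e=[-16,10,42] → .
  covered (4 px):
    . . . . . . . . . . . .
    . . . . . . . . . . . .
    . . . . . . . . . . . .
    . . . X X . . . . . . .
    . . X . . . . . . . . .
    . X . . . . . . . . . .
    . . . . . . . . . . . .
    . . . . . . . . . . . .
    . . . . . . . . . . . .
T2:
  2·area = 54  (B↔C swapped to make it positive)
  edge (19, 16)→(4, 4): d=(-15,-12) top-left  bias=+0
  edge (4, 4)→(16, 10): d=(12,6) right/bottom  bias=-1
  edge (16, 10)→(19, 16): d=(3,6) right/bottom  bias=-1
    (4,3)@(9, 7): e=[15,6,33] → X
    (5,3)@(11, 7): e=[39,-6,21] → .
    (4,4)@(9, 9): e=[-15,30,39] → .
    (5,4)@(11, 9): e=[9,18,27] → X
    (6,4)@(13, 9): e=[33,6,15] → X
    (7,4)@(15, 9): e=[57,-6,3] → .
    (5,5)@(11, 11): e=[-21,42,33] → .
    (6,5)@(13, 11): e=[3,30,21] → X
    (7,5)@(15, 11): e=[27,18,9] → X
    (8,5)@(17, 11): e=[51,6,-3] → .
    (6,6)@(13, 13): e=[-27,54,27] → .
    (7,6)@(15, 13): e=[-3,42,15] → .
  covered (6 px):
    . . . . . . . . . . . .
    . . . . . . . . . . . .
    . . . . . . . . . . . .
    . . . . X . . . . . . .
    . . . . . X X . . . . .
    . . . . . . X X . . . .
    . . . . . . . . X . . .
    . . . . . . . . . . . .
    . . . . . . . . . . . .
T3:
  2·area = 26
  edge (18, 13)→(16, 4): d=(-2,-9) top-left  bias=+0
  edge (16, 4)→(18, 0): d=(2,-4) top-left  bias=+0
  edge (18, 0)→(18, 13): d=(0,13) right/bottom  bias=-1
    (8,1)@(17, 3): e=[11,2,13] → X
    (9,1)@(19, 3): e=[29,10,-13] → .
    (8,2)@(17, 5): e=[7,6,13] → X
    (9,2)@(19, 5): e=[25,14,-13] → .
    (8,3)@(17, 7): e=[3,10,13] → X
    (9,3)@(19, 7): e=[21,18,-13] → .
    (8,4)@(17, 9): e=[-1,14,13] → .
  covered (3 px):
    . . . . . . . . . . . .
    . . . . . . . . X . . .
    . . . . . . . . X . . .
    . . . . . . . . X . . .
    . . . . . . . . . . . .
    . . . . . . . . . . . .
    . . . . . . . . . . . .
    . . . . . . . . . . . .
    . . . . . . . . . . . .

Result: [22,6,8]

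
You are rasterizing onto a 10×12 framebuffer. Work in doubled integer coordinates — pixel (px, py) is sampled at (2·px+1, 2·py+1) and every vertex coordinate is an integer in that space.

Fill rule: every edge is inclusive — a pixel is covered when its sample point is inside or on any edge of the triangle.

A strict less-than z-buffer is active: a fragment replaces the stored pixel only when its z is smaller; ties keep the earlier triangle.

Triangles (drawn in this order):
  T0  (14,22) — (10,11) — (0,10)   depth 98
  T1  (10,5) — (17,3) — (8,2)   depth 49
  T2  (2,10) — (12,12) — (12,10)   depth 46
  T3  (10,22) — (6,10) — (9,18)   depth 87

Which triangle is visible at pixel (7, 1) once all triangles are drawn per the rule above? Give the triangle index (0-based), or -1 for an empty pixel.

T0:
  2·area = 106  (B↔C swapped to make it positive)
  edge (14, 22)→(0, 10): d=(-14,-12) inclusive
  edge (0, 10)→(10, 11): d=(10,1) inclusive
  edge (10, 11)→(14, 22): d=(4,11) inclusive
    (1,5)@(3, 11): e=[22,7,77] → █
    (2,5)@(5, 11): e=[46,5,55] → █
    (3,5)@(7, 11): e=[70,3,33] → █
    (4,5)@(9, 11): e=[94,1,11] → █
    (5,5)@(11, 11): e=[118,-1,-11] → ·
    (1,6)@(3, 13): e=[-6,27,85] → ·
    (2,6)@(5, 13): e=[18,25,63] → █
    (5,6)@(11, 13): e=[90,19,-3] → ·
    (2,7)@(5, 15): e=[-10,45,71] → ·
    (3,7)@(7, 15): e=[14,43,49] → █
    (5,7)@(11, 15): e=[62,39,5] → █
    (6,7)@(13, 15): e=[86,37,-17] → ·
  covered (14 px):
    · · · · · · · · · ·
    · · · · · · · · · ·
    · · · · · · · · · ·
    · · · · · · · · · ·
    · · · · · · · · · ·
    · █ █ █ █ · · · · ·
    · · █ █ █ · · · · ·
    · · · █ █ █ · · · ·
    · · · · █ █ · · · ·
    · · · · · █ · · · ·
    · · · · · · █ · · ·
    · · · · · · · · · ·
T1:
  2·area = 25  (B↔C swapped to make it positive)
  edge (10, 5)→(8, 2): d=(-2,-3) inclusive
  edge (8, 2)→(17, 3): d=(9,1) inclusive
  edge (17, 3)→(10, 5): d=(-7,2) inclusive
    (4,1)@(9, 3): e=[1,8,16] → █
    (5,1)@(11, 3): e=[7,6,12] → █
    (6,1)@(13, 3): e=[13,4,8] → █
    (7,1)@(15, 3): e=[19,2,4] → █
    (8,1)@(17, 3): e=[25,0,0] → █  [on edge]
    (9,1)@(19, 3): e=[31,-2,-4] → ·
    (4,2)@(9, 5): e=[-3,26,2] → ·
    (5,2)@(11, 5): e=[3,24,-2] → ·
    (6,2)@(13, 5): e=[9,22,-6] → ·
    (7,2)@(15, 5): e=[15,20,-10] → ·
    (8,2)@(17, 5): e=[21,18,-14] → ·
    (1,3)@(3, 7): e=[-25,50,0] → ·  [on edge]
  covered (5 px):
    · · · · · · · · · ·
    · · · · █ █ █ █ █ ·
    · · · · · · · · · ·
    · · · · · · · · · ·
    · · · · · · · · · ·
    · · · · · · · · · ·
    · · · · · · · · · ·
    · · · · · · · · · ·
    · · · · · · · · · ·
    · · · · · · · · · ·
    · · · · · · · · · ·
    · · · · · · · · · ·
T2:
  2·area = 20  (B↔C swapped to make it positive)
  edge (2, 10)→(12, 10): d=(10,0) inclusive
  edge (12, 10)→(12, 12): d=(0,2) inclusive
  edge (12, 12)→(2, 10): d=(-10,-2) inclusive
    (3,5)@(7, 11): e=[10,10,0] → █  [on edge]
    (4,5)@(9, 11): e=[10,6,4] → █
    (5,5)@(11, 11): e=[10,2,8] → █
    (6,5)@(13, 11): e=[10,-2,12] → ·
    (3,6)@(7, 13): e=[30,10,-20] → ·
    (4,6)@(9, 13): e=[30,6,-16] → ·
    (5,6)@(11, 13): e=[30,2,-12] → ·
    (8,6)@(17, 13): e=[30,-10,0] → ·  [on edge]
  covered (3 px):
    · · · · · · · · · ·
    · · · · · · · · · ·
    · · · · · · · · · ·
    · · · · · · · · · ·
    · · · · · · · · · ·
    · · · █ █ █ · · · ·
    · · · · · · · · · ·
    · · · · · · · · · ·
    · · · · · · · · · ·
    · · · · · · · · · ·
    · · · · · · · · · ·
    · · · · · · · · · ·
T3:
  2·area = 4
  edge (10, 22)→(6, 10): d=(-4,-12) inclusive
  edge (6, 10)→(9, 18): d=(3,8) inclusive
  edge (9, 18)→(10, 22): d=(1,4) inclusive
    (1,0)@(3, 1): e=[0,-3,7] → ·  [on edge]
    (2,3)@(5, 7): e=[0,-1,5] → ·  [on edge]
    (3,6)@(7, 13): e=[0,1,3] → █  [on edge]
    (4,6)@(9, 13): e=[24,-15,-5] → ·
    (3,7)@(7, 15): e=[-8,7,5] → ·
    (4,9)@(9, 19): e=[0,3,1] → █  [on edge]
    (5,9)@(11, 19): e=[24,-13,-7] → ·
    (4,10)@(9, 21): e=[-8,9,3] → ·
  covered (2 px):
    · · · · · · · · · ·
    · · · · · · · · · ·
    · · · · · · · · · ·
    · · · · · · · · · ·
    · · · · · · · · · ·
    · · · · · · · · · ·
    · · · █ · · · · · ·
    · · · · · · · · · ·
    · · · · · · · · · ·
    · · · · █ · · · · ·
    · · · · · · · · · ·
    · · · · · · · · · ·

Z-buffer (winner per pixel, '.' = empty):
  . . . . . . . . . .
  . . . . 1 1 1 1 1 .
  . . . . . . . . . .
  . . . . . . . . . .
  . . . . . . . . . .
  . 0 0 2 2 2 . . . .
  . . 0 3 0 . . . . .
  . . . 0 0 0 . . . .
  . . . . 0 0 . . . .
  . . . . 3 0 . . . .
  . . . . . . 0 . . .
  . . . . . . . . . .

Answer: 1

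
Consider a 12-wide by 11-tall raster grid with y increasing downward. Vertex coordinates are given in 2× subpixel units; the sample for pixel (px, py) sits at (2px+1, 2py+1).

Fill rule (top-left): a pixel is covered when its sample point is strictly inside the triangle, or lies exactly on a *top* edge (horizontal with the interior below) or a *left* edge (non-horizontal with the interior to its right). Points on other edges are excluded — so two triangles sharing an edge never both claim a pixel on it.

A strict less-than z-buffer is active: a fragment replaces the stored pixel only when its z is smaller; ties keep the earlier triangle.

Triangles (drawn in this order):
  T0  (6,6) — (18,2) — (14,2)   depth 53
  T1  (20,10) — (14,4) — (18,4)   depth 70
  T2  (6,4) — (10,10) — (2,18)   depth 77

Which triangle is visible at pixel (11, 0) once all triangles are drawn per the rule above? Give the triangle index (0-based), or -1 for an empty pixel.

T0:
  2·area = 16  (B↔C swapped to make it positive)
  edge (6, 6)→(14, 2): d=(8,-4) top-left  bias=+0
  edge (14, 2)→(18, 2): d=(4,0) top-left  bias=+0
  edge (18, 2)→(6, 6): d=(-12,4) right/bottom  bias=-1
    (10,0)@(21, 1): e=[20,-4,0] → ·  [on edge]
    (6,1)@(13, 3): e=[4,4,8] → #
    (7,1)@(15, 3): e=[12,4,0] → ·  [on edge]
    (4,2)@(9, 5): e=[4,12,0] → ·  [on edge]
    (6,2)@(13, 5): e=[20,12,-16] → ·
    (1,3)@(3, 7): e=[-4,20,0] → ·  [on edge]
  covered (1 px):
    · · · · · · · · · · · ·
    · · · · · · # · · · · ·
    · · · · · · · · · · · ·
    · · · · · · · · · · · ·
    · · · · · · · · · · · ·
    · · · · · · · · · · · ·
    · · · · · · · · · · · ·
    · · · · · · · · · · · ·
    · · · · · · · · · · · ·
    · · · · · · · · · · · ·
    · · · · · · · · · · · ·
T1:
  2·area = 24
  edge (20, 10)→(14, 4): d=(-6,-6) top-left  bias=+0
  edge (14, 4)→(18, 4): d=(4,0) top-left  bias=+0
  edge (18, 4)→(20, 10): d=(2,6) right/bottom  bias=-1
    (5,0)@(11, 1): e=[0,-12,36] → ·  [on edge]
    (8,0)@(17, 1): e=[36,-12,0] → ·  [on edge]
    (6,1)@(13, 3): e=[0,-4,28] → ·  [on edge]
    (7,2)@(15, 5): e=[0,4,20] → #  [on edge]
    (8,2)@(17, 5): e=[12,4,8] → #
    (9,2)@(19, 5): e=[24,4,-4] → ·
    (7,3)@(15, 7): e=[-12,12,24] → ·
    (8,3)@(17, 7): e=[0,12,12] → #  [on edge]
    (9,3)@(19, 7): e=[12,12,0] → ·  [on edge]
    (8,4)@(17, 9): e=[-12,20,16] → ·
    (9,4)@(19, 9): e=[0,20,4] → #  [on edge]
    (10,4)@(21, 9): e=[12,20,-8] → ·
    (10,5)@(21, 11): e=[0,28,-4] → ·  [on edge]
    (10,6)@(21, 13): e=[-12,36,0] → ·  [on edge]
    (11,6)@(23, 13): e=[0,36,-12] → ·  [on edge]
    (11,9)@(23, 19): e=[-36,60,0] → ·  [on edge]
  covered (4 px):
    · · · · · · · · · · · ·
    · · · · · · · · · · · ·
    · · · · · · · # # · · ·
    · · · · · · · · # · · ·
    · · · · · · · · · # · ·
    · · · · · · · · · · · ·
    · · · · · · · · · · · ·
    · · · · · · · · · · · ·
    · · · · · · · · · · · ·
    · · · · · · · · · · · ·
    · · · · · · · · · · · ·
T2:
  2·area = 80
  edge (6, 4)→(10, 10): d=(4,6) right/bottom  bias=-1
  edge (10, 10)→(2, 18): d=(-8,8) right/bottom  bias=-1
  edge (2, 18)→(6, 4): d=(4,-14) top-left  bias=+0
    (9,0)@(19, 1): e=[-90,0,170] → ·  [on edge]
    (8,1)@(17, 3): e=[-70,0,150] → ·  [on edge]
    (7,2)@(15, 5): e=[-50,0,130] → ·  [on edge]
    (3,3)@(7, 7): e=[6,48,26] → #
    (4,3)@(9, 7): e=[-6,32,54] → ·
    (6,3)@(13, 7): e=[-30,0,110] → ·  [on edge]
    (2,4)@(5, 9): e=[26,48,6] → #
    (4,4)@(9, 9): e=[2,16,62] → #
    (5,4)@(11, 9): e=[-10,0,90] → ·  [on edge]
    (2,5)@(5, 11): e=[34,32,14] → #
    (4,5)@(9, 11): e=[10,0,70] → ·  [on edge]
    (2,6)@(5, 13): e=[42,16,22] → #
    (3,6)@(7, 13): e=[30,0,50] → ·  [on edge]
    (2,7)@(5, 15): e=[50,0,30] → ·  [on edge]
    (1,8)@(3, 17): e=[70,0,10] → ·  [on edge]
    (0,9)@(1, 19): e=[90,0,-10] → ·  [on edge]
  covered (8 px):
    · · · · · · · · · · · ·
    · · · · · · · · · · · ·
    · · · · · · · · · · · ·
    · · · # · · · · · · · ·
    · · # # # · · · · · · ·
    · · # # · · · · · · · ·
    · · # · · · · · · · · ·
    · # · · · · · · · · · ·
    · · · · · · · · · · · ·
    · · · · · · · · · · · ·
    · · · · · · · · · · · ·

Z-buffer (winner per pixel, '.' = empty):
  . . . . . . . . . . . .
  . . . . . . 0 . . . . .
  . . . . . . . 1 1 . . .
  . . . 2 . . . . 1 . . .
  . . 2 2 2 . . . . 1 . .
  . . 2 2 . . . . . . . .
  . . 2 . . . . . . . . .
  . 2 . . . . . . . . . .
  . . . . . . . . . . . .
  . . . . . . . . . . . .
  . . . . . . . . . . . .

Result: -1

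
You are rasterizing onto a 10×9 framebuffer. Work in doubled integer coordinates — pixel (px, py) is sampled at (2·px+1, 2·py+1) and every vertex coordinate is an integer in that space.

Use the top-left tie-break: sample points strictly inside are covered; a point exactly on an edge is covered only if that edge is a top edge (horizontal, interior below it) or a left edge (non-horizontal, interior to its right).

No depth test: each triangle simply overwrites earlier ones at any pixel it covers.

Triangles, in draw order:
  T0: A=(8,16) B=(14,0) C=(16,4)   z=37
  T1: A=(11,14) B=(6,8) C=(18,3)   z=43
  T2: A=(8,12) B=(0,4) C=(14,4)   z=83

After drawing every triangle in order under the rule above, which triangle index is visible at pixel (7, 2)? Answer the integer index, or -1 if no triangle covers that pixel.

T0:
  2·area = 56
  edge (8, 16)→(14, 0): d=(6,-16) top-left  bias=+0
  edge (14, 0)→(16, 4): d=(2,4) right/bottom  bias=-1
  edge (16, 4)→(8, 16): d=(-8,12) right/bottom  bias=-1
    (6,1)@(13, 3): e=[2,10,44] → █
    (7,1)@(15, 3): e=[34,2,20] → █
    (8,1)@(17, 3): e=[66,-6,-4] → ·
    (6,2)@(13, 5): e=[14,14,28] → █
    (8,2)@(17, 5): e=[78,-2,-20] → ·
    (6,3)@(13, 7): e=[26,18,12] → █
    (7,3)@(15, 7): e=[58,10,-12] → ·
    (5,4)@(11, 9): e=[6,30,20] → █
    (6,4)@(13, 9): e=[38,22,-4] → ·
    (5,5)@(11, 11): e=[18,34,4] → █
    (6,5)@(13, 11): e=[50,26,-20] → ·
    (5,6)@(11, 13): e=[30,38,-12] → ·
  covered (7 px):
    · · · · · · · · · ·
    · · · · · · █ █ · ·
    · · · · · · █ █ · ·
    · · · · · · █ · · ·
    · · · · · █ · · · ·
    · · · · · █ · · · ·
    · · · · · · · · · ·
    · · · · · · · · · ·
    · · · · · · · · · ·
T1:
  2·area = 97
  edge (11, 14)→(6, 8): d=(-5,-6) top-left  bias=+0
  edge (6, 8)→(18, 3): d=(12,-5) top-left  bias=+0
  edge (18, 3)→(11, 14): d=(-7,11) right/bottom  bias=-1
    (7,2)@(15, 5): e=[69,9,19] → █
    (8,2)@(17, 5): e=[81,19,-3] → ·
    (4,3)@(9, 7): e=[23,3,71] → █
    (5,3)@(11, 7): e=[35,13,49] → █
    (6,3)@(13, 7): e=[47,23,27] → █
    (8,3)@(17, 7): e=[71,43,-17] → ·
    (3,4)@(7, 9): e=[1,17,79] → █
    (7,4)@(15, 9): e=[49,57,-9] → ·
    (3,5)@(7, 11): e=[-9,41,65] → ·
    (4,5)@(9, 11): e=[3,51,43] → █
    (6,5)@(13, 11): e=[27,71,-1] → ·
    (4,6)@(9, 13): e=[-7,75,29] → ·
  covered (12 px):
    · · · · · · · · · ·
    · · · · · · · · · ·
    · · · · · · · █ · ·
    · · · · █ █ █ █ · ·
    · · · █ █ █ █ · · ·
    · · · · █ █ · · · ·
    · · · · · █ · · · ·
    · · · · · · · · · ·
    · · · · · · · · · ·
T2:
  2·area = 112
  edge (8, 12)→(0, 4): d=(-8,-8) top-left  bias=+0
  edge (0, 4)→(14, 4): d=(14,0) top-left  bias=+0
  edge (14, 4)→(8, 12): d=(-6,8) right/bottom  bias=-1
    (0,2)@(1, 5): e=[0,14,98] → █  [on edge]
    (1,2)@(3, 5): e=[16,14,82] → █
    (2,2)@(5, 5): e=[32,14,66] → █
    (3,2)@(7, 5): e=[48,14,50] → █
    (4,2)@(9, 5): e=[64,14,34] → █
    (5,2)@(11, 5): e=[80,14,18] → █
    (6,2)@(13, 5): e=[96,14,2] → █
    (7,2)@(15, 5): e=[112,14,-14] → ·
    (0,3)@(1, 7): e=[-16,42,86] → ·
    (1,3)@(3, 7): e=[0,42,70] → █  [on edge]
    (6,3)@(13, 7): e=[80,42,-10] → ·
    (1,4)@(3, 9): e=[-16,70,58] → ·
    (2,4)@(5, 9): e=[0,70,42] → █  [on edge]
    (3,5)@(7, 11): e=[0,98,14] → █  [on edge]
    (4,6)@(9, 13): e=[0,126,-14] → ·  [on edge]
    (5,7)@(11, 15): e=[0,154,-42] → ·  [on edge]
    (6,8)@(13, 17): e=[0,182,-70] → ·  [on edge]
  covered (16 px):
    · · · · · · · · · ·
    · · · · · · · · · ·
    █ █ █ █ █ █ █ · · ·
    · █ █ █ █ █ · · · ·
    · · █ █ █ · · · · ·
    · · · █ · · · · · ·
    · · · · · · · · · ·
    · · · · · · · · · ·
    · · · · · · · · · ·

Z-buffer (winner per pixel, '.' = empty):
  . . . . . . . . . .
  . . . . . . 0 0 . .
  2 2 2 2 2 2 2 1 . .
  . 2 2 2 2 2 1 1 . .
  . . 2 2 2 1 1 . . .
  . . . 2 1 1 . . . .
  . . . . . 1 . . . .
  . . . . . . . . . .
  . . . . . . . . . .

Final: 1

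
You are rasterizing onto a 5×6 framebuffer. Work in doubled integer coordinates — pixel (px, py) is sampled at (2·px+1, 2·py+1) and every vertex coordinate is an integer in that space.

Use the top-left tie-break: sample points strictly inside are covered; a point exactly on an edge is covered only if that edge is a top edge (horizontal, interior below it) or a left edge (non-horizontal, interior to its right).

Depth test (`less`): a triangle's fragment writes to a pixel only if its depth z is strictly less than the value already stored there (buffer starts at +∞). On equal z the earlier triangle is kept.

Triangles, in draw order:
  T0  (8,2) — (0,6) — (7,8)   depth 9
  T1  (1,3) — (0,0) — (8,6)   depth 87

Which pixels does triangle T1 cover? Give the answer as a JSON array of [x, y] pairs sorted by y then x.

T0:
  2·area = 44  (B↔C swapped to make it positive)
  edge (8, 2)→(7, 8): d=(-1,6) right/bottom  bias=-1
  edge (7, 8)→(0, 6): d=(-7,-2) top-left  bias=+0
  edge (0, 6)→(8, 2): d=(8,-4) top-left  bias=+0
    (3,1)@(7, 3): e=[5,35,4] → #
    (4,1)@(9, 3): e=[-7,39,12] → ·
    (1,2)@(3, 5): e=[27,13,4] → #
    (2,2)@(5, 5): e=[15,17,12] → #
    (4,2)@(9, 5): e=[-9,25,28] → ·
    (1,3)@(3, 7): e=[25,-1,20] → ·
    (2,3)@(5, 7): e=[13,3,28] → #
    (4,3)@(9, 7): e=[-11,11,44] → ·
    (2,4)@(5, 9): e=[11,-11,44] → ·
    (3,4)@(7, 9): e=[-1,-7,52] → ·
  covered (6 px):
    · · · · ·
    · · · # ·
    · # # # ·
    · · # # ·
    · · · · ·
    · · · · ·
T1:
  2·area = 18
  edge (1, 3)→(0, 0): d=(-1,-3) top-left  bias=+0
  edge (0, 0)→(8, 6): d=(8,6) right/bottom  bias=-1
  edge (8, 6)→(1, 3): d=(-7,-3) top-left  bias=+0
    (0,0)@(1, 1): e=[2,2,14] → #
    (1,0)@(3, 1): e=[8,-10,20] → ·
    (0,1)@(1, 3): e=[0,18,0] → #  [on edge]
    (1,1)@(3, 3): e=[6,6,6] → #
    (2,1)@(5, 3): e=[12,-6,12] → ·
    (0,2)@(1, 5): e=[-2,34,-14] → ·
    (1,2)@(3, 5): e=[4,22,-8] → ·
    (1,4)@(3, 9): e=[0,54,-36] → ·  [on edge]
  covered (3 px):
    # · · · ·
    # # · · ·
    · · · · ·
    · · · · ·
    · · · · ·
    · · · · ·

Final: [[0,0],[0,1],[1,1]]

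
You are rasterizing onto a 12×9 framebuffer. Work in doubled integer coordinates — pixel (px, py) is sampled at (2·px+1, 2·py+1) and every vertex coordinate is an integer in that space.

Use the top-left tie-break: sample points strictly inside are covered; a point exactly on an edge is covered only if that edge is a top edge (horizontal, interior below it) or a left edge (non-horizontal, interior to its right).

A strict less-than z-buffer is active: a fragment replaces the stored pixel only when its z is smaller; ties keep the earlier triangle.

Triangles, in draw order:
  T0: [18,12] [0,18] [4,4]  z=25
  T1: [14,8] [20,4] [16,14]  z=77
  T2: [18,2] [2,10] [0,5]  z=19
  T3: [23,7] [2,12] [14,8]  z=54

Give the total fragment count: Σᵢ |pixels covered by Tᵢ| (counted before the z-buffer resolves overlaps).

T0:
  2·area = 228
  edge (18, 12)→(0, 18): d=(-18,6) right/bottom  bias=-1
  edge (0, 18)→(4, 4): d=(4,-14) top-left  bias=+0
  edge (4, 4)→(18, 12): d=(14,8) right/bottom  bias=-1
    (2,2)@(5, 5): e=[204,18,6] → X
    (3,2)@(7, 5): e=[192,46,-10] → .
    (2,3)@(5, 7): e=[168,26,34] → X
    (3,3)@(7, 7): e=[156,54,18] → X
    (4,3)@(9, 7): e=[144,82,2] → X
    (5,3)@(11, 7): e=[132,110,-14] → .
    (1,4)@(3, 9): e=[144,6,78] → X
    (5,4)@(11, 9): e=[96,118,14] → X
    (6,4)@(13, 9): e=[84,146,-2] → .
    (1,5)@(3, 11): e=[108,14,106] → X
    (6,5)@(13, 11): e=[48,154,26] → X
    (7,5)@(15, 11): e=[36,182,10] → X
    (10,5)@(21, 11): e=[0,266,-38] → .  [on edge]
    (7,6)@(15, 13): e=[0,190,38] → .  [on edge]
    (4,7)@(9, 15): e=[0,114,114] → .  [on edge]
    (1,8)@(3, 17): e=[0,38,190] → .  [on edge]
  covered (27 px):
    . . . . . . . . . . . .
    . . . . . . . . . . . .
    . . X . . . . . . . . .
    . . X X X . . . . . . .
    . X X X X X . . . . . .
    . X X X X X X X . . . .
    . X X X X X X . . . . .
    X X X X . . . . . . . .
    X . . . . . . . . . . .
T1:
  2·area = 44
  edge (14, 8)→(20, 4): d=(6,-4) top-left  bias=+0
  edge (20, 4)→(16, 14): d=(-4,10) right/bottom  bias=-1
  edge (16, 14)→(14, 8): d=(-2,-6) top-left  bias=+0
    (6,2)@(13, 5): e=[-22,66,0] → .  [on edge]
    (9,2)@(19, 5): e=[2,6,36] → X
    (10,2)@(21, 5): e=[10,-14,48] → .
    (8,3)@(17, 7): e=[6,18,20] → X
    (9,3)@(19, 7): e=[14,-2,32] → .
    (7,4)@(15, 9): e=[10,30,4] → X
    (9,4)@(19, 9): e=[26,-10,28] → .
    (7,5)@(15, 11): e=[22,22,0] → X  [on edge]
    (9,5)@(19, 11): e=[38,-18,24] → .
    (7,6)@(15, 13): e=[34,14,-4] → .
    (8,6)@(17, 13): e=[42,-6,8] → .
    (8,8)@(17, 17): e=[66,-22,0] → .  [on edge]
  covered (6 px):
    . . . . . . . . . . . .
    . . . . . . . . . . . .
    . . . . . . . . . X . .
    . . . . . . . . X . . .
    . . . . . . . X X . . .
    . . . . . . . X X . . .
    . . . . . . . . . . . .
    . . . . . . . . . . . .
    . . . . . . . . . . . .
T2:
  2·area = 96
  edge (18, 2)→(2, 10): d=(-16,8) right/bottom  bias=-1
  edge (2, 10)→(0, 5): d=(-2,-5) top-left  bias=+0
  edge (0, 5)→(18, 2): d=(18,-3) top-left  bias=+0
    (6,1)@(13, 3): e=[24,69,3] → X
    (7,1)@(15, 3): e=[8,79,9] → X
    (8,1)@(17, 3): e=[-8,89,15] → .
    (0,2)@(1, 5): e=[88,5,3] → X
    (1,2)@(3, 5): e=[72,15,9] → X
    (2,2)@(5, 5): e=[56,25,15] → X
    (3,2)@(7, 5): e=[40,35,21] → X
    (4,2)@(9, 5): e=[24,45,27] → X
    (5,2)@(11, 5): e=[8,55,33] → X
    (6,2)@(13, 5): e=[-8,65,39] → .
    (7,2)@(15, 5): e=[-24,75,45] → .
    (0,3)@(1, 7): e=[56,1,39] → X
  covered (13 px):
    . . . . . . . . . . . .
    . . . . . . X X . . . .
    X X X X X X . . . . . .
    X X X X . . . . . . . .
    . X . . . . . . . . . .
    . . . . . . . . . . . .
    . . . . . . . . . . . .
    . . . . . . . . . . . .
    . . . . . . . . . . . .
T3:
  2·area = 24
  edge (23, 7)→(2, 12): d=(-21,5) right/bottom  bias=-1
  edge (2, 12)→(14, 8): d=(12,-4) top-left  bias=+0
  edge (14, 8)→(23, 7): d=(9,-1) top-left  bias=+0
    (11,2)@(23, 5): e=[42,0,-18] → .  [on edge]
    (8,3)@(17, 7): e=[30,0,-6] → .  [on edge]
    (11,3)@(23, 7): e=[0,24,0] → .  [on edge]
    (2,4)@(5, 9): e=[48,-24,0] → .  [on edge]
    (5,4)@(11, 9): e=[18,0,6] → X  [on edge]
    (6,4)@(13, 9): e=[8,8,8] → X
    (7,4)@(15, 9): e=[-2,16,10] → .
    (2,5)@(5, 11): e=[6,0,18] → X  [on edge]
    (3,5)@(7, 11): e=[-4,8,20] → .
    (5,5)@(11, 11): e=[-24,24,24] → .
    (6,5)@(13, 11): e=[-34,32,26] → .
    (2,6)@(5, 13): e=[-36,24,36] → .
  covered (3 px):
    . . . . . . . . . . . .
    . . . . . . . . . . . .
    . . . . . . . . . . . .
    . . . . . . . . . . . .
    . . . . . X X . . . . .
    . . X . . . . . . . . .
    . . . . . . . . . . . .
    . . . . . . . . . . . .
    . . . . . . . . . . . .

Final: 49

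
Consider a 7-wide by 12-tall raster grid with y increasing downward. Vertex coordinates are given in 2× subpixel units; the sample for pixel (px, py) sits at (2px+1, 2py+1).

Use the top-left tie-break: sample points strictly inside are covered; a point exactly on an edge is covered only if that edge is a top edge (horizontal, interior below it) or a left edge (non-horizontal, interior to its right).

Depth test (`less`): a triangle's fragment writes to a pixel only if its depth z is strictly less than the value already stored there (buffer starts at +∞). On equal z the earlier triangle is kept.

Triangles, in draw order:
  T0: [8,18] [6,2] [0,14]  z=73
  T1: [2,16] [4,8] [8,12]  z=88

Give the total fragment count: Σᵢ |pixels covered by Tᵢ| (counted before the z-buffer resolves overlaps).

T0:
  2·area = 120  (B↔C swapped to make it positive)
  edge (8, 18)→(0, 14): d=(-8,-4) top-left  bias=+0
  edge (0, 14)→(6, 2): d=(6,-12) top-left  bias=+0
  edge (6, 2)→(8, 18): d=(2,16) right/bottom  bias=-1
    (2,2)@(5, 5): e=[92,6,22] → #
    (3,2)@(7, 5): e=[100,30,-10] → ·
    (2,3)@(5, 7): e=[76,18,26] → #
    (3,3)@(7, 7): e=[84,42,-6] → ·
    (1,4)@(3, 9): e=[52,6,62] → #
    (3,4)@(7, 9): e=[68,54,-2] → ·
    (1,5)@(3, 11): e=[36,18,66] → #
    (3,5)@(7, 11): e=[52,66,2] → #
    (4,5)@(9, 11): e=[60,90,-30] → ·
    (0,6)@(1, 13): e=[12,6,102] → #
    (4,6)@(9, 13): e=[44,102,-26] → ·
    (0,7)@(1, 15): e=[-4,18,106] → ·
  covered (15 px):
    · · · · · · ·
    · · · · · · ·
    · · # · · · ·
    · · # · · · ·
    · # # · · · ·
    · # # # · · ·
    # # # # · · ·
    · # # # · · ·
    · · · # · · ·
    · · · · · · ·
    · · · · · · ·
    · · · · · · ·
T1:
  2·area = 40
  edge (2, 16)→(4, 8): d=(2,-8) top-left  bias=+0
  edge (4, 8)→(8, 12): d=(4,4) right/bottom  bias=-1
  edge (8, 12)→(2, 16): d=(-6,4) right/bottom  bias=-1
    (0,2)@(1, 5): e=[-30,0,70] → ·  [on edge]
    (1,3)@(3, 7): e=[-10,0,50] → ·  [on edge]
    (2,4)@(5, 9): e=[10,0,30] → ·  [on edge]
    (2,5)@(5, 11): e=[14,8,18] → #
    (3,5)@(7, 11): e=[30,0,10] → ·  [on edge]
    (1,6)@(3, 13): e=[2,24,14] → #
    (3,6)@(7, 13): e=[34,8,-2] → ·
    (4,6)@(9, 13): e=[50,0,-10] → ·  [on edge]
    (1,7)@(3, 15): e=[6,32,2] → #
    (2,7)@(5, 15): e=[22,24,-6] → ·
    (5,7)@(11, 15): e=[70,0,-30] → ·  [on edge]
    (1,8)@(3, 17): e=[10,40,-10] → ·
    (6,8)@(13, 17): e=[90,0,-50] → ·  [on edge]
  covered (4 px):
    · · · · · · ·
    · · · · · · ·
    · · · · · · ·
    · · · · · · ·
    · · · · · · ·
    · · # · · · ·
    · # # · · · ·
    · # · · · · ·
    · · · · · · ·
    · · · · · · ·
    · · · · · · ·
    · · · · · · ·

Result: 19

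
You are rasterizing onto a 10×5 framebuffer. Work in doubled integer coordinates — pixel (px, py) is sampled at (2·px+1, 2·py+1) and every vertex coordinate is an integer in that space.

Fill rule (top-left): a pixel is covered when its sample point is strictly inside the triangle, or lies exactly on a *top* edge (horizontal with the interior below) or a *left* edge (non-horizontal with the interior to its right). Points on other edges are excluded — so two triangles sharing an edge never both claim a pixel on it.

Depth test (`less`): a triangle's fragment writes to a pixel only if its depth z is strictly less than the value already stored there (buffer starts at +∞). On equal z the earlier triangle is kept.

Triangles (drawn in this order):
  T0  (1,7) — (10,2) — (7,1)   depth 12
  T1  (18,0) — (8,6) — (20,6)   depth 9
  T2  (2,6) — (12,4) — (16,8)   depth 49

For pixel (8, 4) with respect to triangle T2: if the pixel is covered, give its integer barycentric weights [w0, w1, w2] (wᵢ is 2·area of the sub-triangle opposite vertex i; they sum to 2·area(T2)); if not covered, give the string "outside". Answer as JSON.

T0:
  2·area = 24  (B↔C swapped to make it positive)
  edge (1, 7)→(7, 1): d=(6,-6) top-left  bias=+0
  edge (7, 1)→(10, 2): d=(3,1) right/bottom  bias=-1
  edge (10, 2)→(1, 7): d=(-9,5) right/bottom  bias=-1
    (3,0)@(7, 1): e=[0,0,24] → ·  [on edge]
    (2,1)@(5, 3): e=[0,8,16] → █  [on edge]
    (3,1)@(7, 3): e=[12,6,6] → █
    (4,1)@(9, 3): e=[24,4,-4] → ·
    (6,1)@(13, 3): e=[48,0,-24] → ·  [on edge]
    (1,2)@(3, 5): e=[0,16,8] → █  [on edge]
    (2,2)@(5, 5): e=[12,14,-2] → ·
    (3,2)@(7, 5): e=[24,12,-12] → ·
    (9,2)@(19, 5): e=[96,0,-72] → ·  [on edge]
    (0,3)@(1, 7): e=[0,24,0] → ·  [on edge]
    (1,3)@(3, 7): e=[12,22,-10] → ·
  covered (3 px):
    · · · · · · · · · ·
    · · █ █ · · · · · ·
    · █ · · · · · · · ·
    · · · · · · · · · ·
    · · · · · · · · · ·
T1:
  2·area = 72  (B↔C swapped to make it positive)
  edge (18, 0)→(20, 6): d=(2,6) right/bottom  bias=-1
  edge (20, 6)→(8, 6): d=(-12,0) right/bottom  bias=-1
  edge (8, 6)→(18, 0): d=(10,-6) top-left  bias=+0
    (8,0)@(17, 1): e=[8,60,4] → █
    (9,0)@(19, 1): e=[-4,60,16] → ·
    (6,1)@(13, 3): e=[36,36,0] → █  [on edge]
    (7,1)@(15, 3): e=[24,36,12] → █
    (9,1)@(19, 3): e=[0,36,36] → ·  [on edge]
    (5,2)@(11, 5): e=[52,12,8] → █
    (9,2)@(19, 5): e=[4,12,56] → █
    (5,3)@(11, 7): e=[56,-12,28] → ·
    (6,3)@(13, 7): e=[44,-12,40] → ·
    (7,3)@(15, 7): e=[32,-12,52] → ·
    (8,3)@(17, 7): e=[20,-12,64] → ·
    (9,3)@(19, 7): e=[8,-12,76] → ·
    (1,4)@(3, 9): e=[108,-36,0] → ·  [on edge]
  covered (9 px):
    · · · · · · · · █ ·
    · · · · · · █ █ █ ·
    · · · · · █ █ █ █ █
    · · · · · · · · · ·
    · · · · · · · · · ·
T2:
  2·area = 48
  edge (2, 6)→(12, 4): d=(10,-2) top-left  bias=+0
  edge (12, 4)→(16, 8): d=(4,4) right/bottom  bias=-1
  edge (16, 8)→(2, 6): d=(-14,-2) top-left  bias=+0
    (4,0)@(9, 1): e=[-36,0,84] → ·  [on edge]
    (5,1)@(11, 3): e=[-12,0,60] → ·  [on edge]
    (8,1)@(17, 3): e=[0,-24,72] → ·  [on edge]
    (3,2)@(7, 5): e=[0,24,24] → █  [on edge]
    (4,2)@(9, 5): e=[4,16,28] → █
    (5,2)@(11, 5): e=[8,8,32] → █
    (6,2)@(13, 5): e=[12,0,36] → ·  [on edge]
    (3,3)@(7, 7): e=[20,32,-4] → ·
    (4,3)@(9, 7): e=[24,24,0] → █  [on edge]
    (6,3)@(13, 7): e=[32,8,8] → █
    (7,3)@(15, 7): e=[36,0,12] → ·  [on edge]
    (4,4)@(9, 9): e=[44,32,-28] → ·
    (8,4)@(17, 9): e=[60,0,-12] → ·  [on edge]
  covered (6 px):
    · · · · · · · · · ·
    · · · · · · · · · ·
    · · · █ █ █ · · · ·
    · · · · █ █ █ · · ·
    · · · · · · · · · ·

Answer: "outside"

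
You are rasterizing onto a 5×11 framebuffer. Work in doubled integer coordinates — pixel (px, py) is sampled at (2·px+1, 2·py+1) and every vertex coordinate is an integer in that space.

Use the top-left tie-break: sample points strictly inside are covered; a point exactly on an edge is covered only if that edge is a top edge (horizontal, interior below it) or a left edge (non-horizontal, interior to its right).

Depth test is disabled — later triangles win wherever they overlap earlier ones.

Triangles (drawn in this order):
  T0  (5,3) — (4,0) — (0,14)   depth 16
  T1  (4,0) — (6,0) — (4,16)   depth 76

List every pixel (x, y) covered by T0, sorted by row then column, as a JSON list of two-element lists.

T0:
  2·area = 26  (B↔C swapped to make it positive)
  edge (5, 3)→(0, 14): d=(-5,11) right/bottom  bias=-1
  edge (0, 14)→(4, 0): d=(4,-14) top-left  bias=+0
  edge (4, 0)→(5, 3): d=(1,3) right/bottom  bias=-1
    (2,1)@(5, 3): e=[0,26,0] → .  [on edge]
    (1,2)@(3, 5): e=[12,6,8] → X
    (2,2)@(5, 5): e=[-10,34,2] → .
    (1,3)@(3, 7): e=[2,14,10] → X
    (2,3)@(5, 7): e=[-20,42,4] → .
    (1,4)@(3, 9): e=[-8,22,12] → .
    (3,4)@(7, 9): e=[-52,78,0] → .  [on edge]
    (0,5)@(1, 11): e=[4,2,20] → X
    (1,5)@(3, 11): e=[-18,30,14] → .
    (0,6)@(1, 13): e=[-6,10,22] → .
    (4,7)@(9, 15): e=[-104,130,0] → .  [on edge]
  covered (3 px):
    . . . . .
    . . . . .
    . X . . .
    . X . . .
    . . . . .
    X . . . .
    . . . . .
    . . . . .
    . . . . .
    . . . . .
    . . . . .
T1:
  2·area = 32
  edge (4, 0)→(6, 0): d=(2,0) top-left  bias=+0
  edge (6, 0)→(4, 16): d=(-2,16) right/bottom  bias=-1
  edge (4, 16)→(4, 0): d=(0,-16) top-left  bias=+0
    (2,0)@(5, 1): e=[2,14,16] → X
    (3,0)@(7, 1): e=[2,-18,48] → .
    (2,1)@(5, 3): e=[6,10,16] → X
    (3,1)@(7, 3): e=[6,-22,48] → .
    (2,2)@(5, 5): e=[10,6,16] → X
    (3,2)@(7, 5): e=[10,-26,48] → .
    (2,3)@(5, 7): e=[14,2,16] → X
    (3,3)@(7, 7): e=[14,-30,48] → .
    (2,4)@(5, 9): e=[18,-2,16] → .
  covered (4 px):
    . . X . .
    . . X . .
    . . X . .
    . . X . .
    . . . . .
    . . . . .
    . . . . .
    . . . . .
    . . . . .
    . . . . .
    . . . . .

Final: [[1,2],[1,3],[0,5]]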